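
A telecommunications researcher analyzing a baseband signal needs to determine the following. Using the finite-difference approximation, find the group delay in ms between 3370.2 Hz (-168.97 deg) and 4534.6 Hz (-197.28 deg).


Group delay from phase difference:
tau = -d(phi)/d(omega)
d(phi) = -28.31 deg = -0.494103 rad
d(omega) = 2*pi*(4534.6 - 3370.2) = 7316.141 rad/s
tau = -(-0.494103) / 7316.141
    = 0.0675 ms

0.0675 ms


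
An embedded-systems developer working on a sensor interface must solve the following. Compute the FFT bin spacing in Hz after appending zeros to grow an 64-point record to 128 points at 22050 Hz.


Frequency resolution after zero-padding:
N_padded = 64 * 2 = 128
df = fs / N_padded
   = 22050 / 128
   = 172.2656 Hz

172.2656 Hz


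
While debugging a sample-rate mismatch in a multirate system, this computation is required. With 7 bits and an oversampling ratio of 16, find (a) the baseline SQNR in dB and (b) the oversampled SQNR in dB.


Step 1 — baseline SQNR at Nyquist:
SQNR_base = 6.02*N + 1.76
          = 6.02*7 + 1.76
          = 43.9 dB

Step 2 — oversampling processing gain:
G = 10*log10(OSR) = 10*log10(16) = 12.04 dB

Step 3 — total:
SQNR_total = 43.9 + 12.04 = 55.94 dB

Base SQNR = 43.9 dB; oversampled SQNR = 55.94 dB


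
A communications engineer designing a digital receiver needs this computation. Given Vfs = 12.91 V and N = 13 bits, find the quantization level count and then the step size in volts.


Step 1 — number of quantization levels:
L = 2^N = 2^13 = 8192

Step 2 — LSB step size:
delta = Vfs / L
      = 12.91 / 8192
      = 0.00157593 V

Levels = 8192; step size = 0.00157593 V


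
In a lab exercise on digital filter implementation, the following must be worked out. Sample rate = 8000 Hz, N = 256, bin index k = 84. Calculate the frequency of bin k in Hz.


Frequency of DFT bin k:
f_k = k * fs / N
    = 84 * 8000 / 256
    = 672000 / 256
    = 2625.0 Hz

2625.0 Hz


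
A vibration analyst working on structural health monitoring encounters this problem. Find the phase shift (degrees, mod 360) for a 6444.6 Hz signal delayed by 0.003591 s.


Phase shift from frequency and time delay:
phi = 360 * f * t_delay
    = 360 * 6444.6 * 0.003591
    = 8331.32 degrees
    mod 360 = 51.32 degrees

51.32 degrees


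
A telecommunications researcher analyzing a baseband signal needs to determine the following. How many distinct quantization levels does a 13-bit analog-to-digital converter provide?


Number of quantization levels = 2^N
= 2^13
= 8192

8192


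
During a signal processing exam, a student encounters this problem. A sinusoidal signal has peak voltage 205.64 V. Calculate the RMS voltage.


RMS voltage for a sinusoidal waveform:
V_rms = V_peak / sqrt(2)
      = 205.64 / 1.414214
      = 145.409 V

145.409 V


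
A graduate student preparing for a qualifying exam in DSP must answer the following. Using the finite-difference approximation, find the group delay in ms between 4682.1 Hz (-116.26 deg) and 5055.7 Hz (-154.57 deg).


Group delay from phase difference:
tau = -d(phi)/d(omega)
d(phi) = -38.31 deg = -0.668636 rad
d(omega) = 2*pi*(5055.7 - 4682.1) = 2347.398 rad/s
tau = -(-0.668636) / 2347.398
    = 0.2848 ms

0.2848 ms


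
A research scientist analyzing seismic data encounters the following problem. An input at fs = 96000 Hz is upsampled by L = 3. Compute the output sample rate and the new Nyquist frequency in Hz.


Step 1 — output sample rate after interpolation by L:
fs_out = L * fs_in = 3 * 96000 = 288000 Hz

Step 2 — Nyquist frequency of the output stream:
f_Nyq = fs_out / 2 = 288000 / 2 = 144000.0 Hz

fs_out = 288000 Hz; f_Nyquist = 144000.0 Hz


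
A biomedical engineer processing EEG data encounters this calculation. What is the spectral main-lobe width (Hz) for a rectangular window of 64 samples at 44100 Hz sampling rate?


Main lobe width for a rectangular window:
Width = 2 * fs / N
      = 2 * 44100 / 64
      = 88200 / 64
      = 1378.125 Hz

1378.125 Hz


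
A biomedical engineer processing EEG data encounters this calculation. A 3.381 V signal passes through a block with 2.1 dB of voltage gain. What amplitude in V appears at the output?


Output voltage from dB gain:
V_out = V_in * 10^(gain_dB / 20)
      = 3.381 * 10^(2.1 / 20)
      = 3.381 * 1.273503
      = 4.3057 V

4.3057 V


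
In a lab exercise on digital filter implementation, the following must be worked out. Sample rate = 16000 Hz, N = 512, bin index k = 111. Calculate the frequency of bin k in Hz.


Frequency of DFT bin k:
f_k = k * fs / N
    = 111 * 16000 / 512
    = 1776000 / 512
    = 3468.75 Hz

3468.75 Hz


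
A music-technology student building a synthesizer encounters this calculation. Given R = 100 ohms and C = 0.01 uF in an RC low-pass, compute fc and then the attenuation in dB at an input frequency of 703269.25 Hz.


Step 1 — cutoff frequency:
fc = 1 / (2*pi*R*C)
C = 0.01 uF = 1e-08 F
fc = 1 / (2*pi*100*1e-08)
   = 159154.943 Hz

Step 2 — magnitude at f = 703269.25 Hz:
|H(f)| = 1 / sqrt(1 + (f/fc)^2)
f/fc = 703269.25 / 159154.943 = 4.418771
|H| = 1 / sqrt(1 + 19.525537) = 0.2207256
|H|_dB = 20*log10(0.2207256) = -13.12 dB

fc = 159154.943 Hz; |H(703269.25 Hz)| = -13.12 dB


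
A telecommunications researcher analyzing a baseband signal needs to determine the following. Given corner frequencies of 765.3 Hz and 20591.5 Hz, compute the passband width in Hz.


Bandwidth is the difference of -3dB frequencies:
BW = f_high - f_low
   = 20591.5 - 765.3
   = 19826.2 Hz

19826.2 Hz


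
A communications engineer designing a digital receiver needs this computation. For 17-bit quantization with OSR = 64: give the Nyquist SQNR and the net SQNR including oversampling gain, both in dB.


Step 1 — baseline SQNR at Nyquist:
SQNR_base = 6.02*N + 1.76
          = 6.02*17 + 1.76
          = 104.1 dB

Step 2 — oversampling processing gain:
G = 10*log10(OSR) = 10*log10(64) = 18.06 dB

Step 3 — total:
SQNR_total = 104.1 + 18.06 = 122.16 dB

Base SQNR = 104.1 dB; oversampled SQNR = 122.16 dB


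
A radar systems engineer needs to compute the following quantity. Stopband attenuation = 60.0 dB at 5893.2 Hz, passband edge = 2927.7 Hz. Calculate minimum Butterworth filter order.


Butterworth filter order formula:
n = log10(10^(A/10) - 1) / (2 * log10(f_stop/f_pass))
10^(60.0/10) - 1 = 999999.0
f_stop/f_pass = 5893.2 / 2927.7 = 2.0129
n = 9.8741 -> ceil = 10

10


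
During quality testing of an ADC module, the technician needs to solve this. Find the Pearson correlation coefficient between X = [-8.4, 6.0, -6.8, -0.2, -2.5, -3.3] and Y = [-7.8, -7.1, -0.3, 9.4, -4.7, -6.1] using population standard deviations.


Pearson correlation coefficient (population):
r = cov(X,Y) / (std(X) * std(Y))
Mean X = -2.5333, Mean Y = -2.7667
Cov(X,Y) = 2.151111
Std(X) = 4.681049, Std(Y) = 5.959213
r = 0.0771

0.0771


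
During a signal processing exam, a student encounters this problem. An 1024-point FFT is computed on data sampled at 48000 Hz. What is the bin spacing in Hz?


DFT frequency resolution:
df = fs / N
   = 48000 / 1024
   = 46.875 Hz

46.875 Hz


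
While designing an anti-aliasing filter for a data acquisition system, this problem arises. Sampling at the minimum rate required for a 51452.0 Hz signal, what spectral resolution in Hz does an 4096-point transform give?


Step 1 — Nyquist sampling rate:
fs = 2 * fmax = 2 * 51452.0 = 102904.0 Hz

Step 2 — DFT bin spacing:
df = fs / N = 102904.0 / 4096 = 25.123 Hz

25.123 Hz


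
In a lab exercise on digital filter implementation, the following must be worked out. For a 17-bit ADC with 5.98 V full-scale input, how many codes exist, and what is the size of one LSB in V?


Step 1 — number of quantization levels:
L = 2^N = 2^17 = 131072

Step 2 — LSB step size:
delta = Vfs / L
      = 5.98 / 131072
      = 4.562e-05 V

Levels = 131072; step size = 4.562e-05 V


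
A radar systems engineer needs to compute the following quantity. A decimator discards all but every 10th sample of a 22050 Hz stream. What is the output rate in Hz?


Decimation reduces the sample rate:
fs_out = fs_in / M
       = 22050 / 10
       = 2205.0 Hz

2205.0 Hz


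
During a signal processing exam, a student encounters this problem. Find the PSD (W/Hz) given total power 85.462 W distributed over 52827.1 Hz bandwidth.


Power spectral density:
PSD = P / BW
    = 85.462 / 52827.1
    = 0.00161777 W/Hz

0.00161777 W/Hz


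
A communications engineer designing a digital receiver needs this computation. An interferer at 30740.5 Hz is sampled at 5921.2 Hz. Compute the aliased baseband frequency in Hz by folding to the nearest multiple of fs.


Compute the nearest integer multiple of fs to the signal:
n = round(30740.5 / 5921.2) = 5
f_alias = |30740.5 - 5 * 5921.2|
        = |30740.5 - 29606.0|
        = 1134.5 Hz

1134.5


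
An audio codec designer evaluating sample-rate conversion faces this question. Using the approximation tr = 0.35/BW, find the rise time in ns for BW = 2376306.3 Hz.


Rise time from bandwidth relationship:
tr = 0.35 / BW
   = 0.35 / 2376306.3
   = 1.472874099e-07 s
   = 147.2874 ns

147.2874 ns


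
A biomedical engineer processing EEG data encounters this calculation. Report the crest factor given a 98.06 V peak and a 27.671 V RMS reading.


Crest factor is the ratio of peak to RMS:
CF = V_peak / V_rms
   = 98.06 / 27.671
   = 3.5438

3.5438


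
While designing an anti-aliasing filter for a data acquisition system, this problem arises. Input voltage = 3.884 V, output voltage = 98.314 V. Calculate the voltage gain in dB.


Voltage gain in dB:
G = 20 * log10(Vout / Vin)
  = 20 * log10(98.314 / 3.884)
  = 20 * log10(25.312564)
  = 20 * 1.403336
  = 28.07 dB

28.07 dB


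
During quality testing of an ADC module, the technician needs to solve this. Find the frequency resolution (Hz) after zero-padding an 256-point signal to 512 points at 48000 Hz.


Frequency resolution after zero-padding:
N_padded = 256 * 2 = 512
df = fs / N_padded
   = 48000 / 512
   = 93.75 Hz

93.75 Hz


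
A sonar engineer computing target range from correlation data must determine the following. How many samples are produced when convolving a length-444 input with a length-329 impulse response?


Linear convolution output length:
L = N + M - 1
  = 444 + 329 - 1
  = 772 samples

772


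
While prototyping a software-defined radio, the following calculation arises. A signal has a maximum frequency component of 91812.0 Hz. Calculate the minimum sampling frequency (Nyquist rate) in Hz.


The Nyquist rate is twice the maximum frequency component.
fs_min = 2 * fmax
      = 2 * 91812.0
      = 183624.0 Hz

183624.0


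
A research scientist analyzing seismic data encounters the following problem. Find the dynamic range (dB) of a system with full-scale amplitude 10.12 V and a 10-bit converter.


Dynamic range from full-scale to LSB:
V_min = V_max / 2^bits = 10.12 / 2^10
DR = 20 * log10(V_max / V_min)
   = 20 * log10(2^10)
   = 20 * 10 * log10(2)
   = 60.21 dB

60.21 dB


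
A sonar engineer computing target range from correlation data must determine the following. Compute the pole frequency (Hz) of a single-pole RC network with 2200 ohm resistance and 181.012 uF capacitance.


Cutoff frequency of a first-order RC filter:
fc = 1 / (2 * pi * R * C)
C = 181.012 uF = 0.000181012 F
fc = 1 / (2 * pi * 2200 * 0.000181012)
   = 1 / 2.502130265411
   = 0.399659 Hz

0.399659 Hz


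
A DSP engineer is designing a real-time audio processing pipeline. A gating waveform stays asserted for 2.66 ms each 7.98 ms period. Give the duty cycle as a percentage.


Duty cycle as a percentage:
DC = (t_on / T) * 100
   = (2.66 / 7.98) * 100
   = 0.333333 * 100
   = 33.33 %

33.33 %


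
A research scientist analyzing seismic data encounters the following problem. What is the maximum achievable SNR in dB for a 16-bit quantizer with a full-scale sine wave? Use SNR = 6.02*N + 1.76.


Theoretical SNR for a full-scale sinusoid:
SNR = 6.02 * N + 1.76
    = 6.02 * 16 + 1.76
    = 96.32 + 1.76
    = 98.08 dB

98.08 dB


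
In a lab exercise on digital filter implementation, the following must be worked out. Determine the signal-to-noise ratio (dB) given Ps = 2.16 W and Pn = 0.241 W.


SNR in decibels:
SNR = 10 * log10(Ps / Pn)
    = 10 * log10(2.16 / 0.241)
    = 10 * log10(8.9627)
    = 10 * 0.9524
    = 9.52 dB

9.52 dB


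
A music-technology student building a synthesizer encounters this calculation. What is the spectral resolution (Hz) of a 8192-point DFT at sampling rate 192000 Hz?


DFT frequency resolution:
df = fs / N
   = 192000 / 8192
   = 23.4375 Hz

23.4375 Hz


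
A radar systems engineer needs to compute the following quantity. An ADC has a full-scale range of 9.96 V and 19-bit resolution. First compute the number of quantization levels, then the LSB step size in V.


Step 1 — number of quantization levels:
L = 2^N = 2^19 = 524288

Step 2 — LSB step size:
delta = Vfs / L
      = 9.96 / 524288
      = 1.9e-05 V

Levels = 524288; step size = 1.9e-05 V


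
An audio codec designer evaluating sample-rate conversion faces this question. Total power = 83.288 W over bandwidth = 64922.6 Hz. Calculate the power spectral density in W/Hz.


Power spectral density:
PSD = P / BW
    = 83.288 / 64922.6
    = 0.00128288 W/Hz

0.00128288 W/Hz


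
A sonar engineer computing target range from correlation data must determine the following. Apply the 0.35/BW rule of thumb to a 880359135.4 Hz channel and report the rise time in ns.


Rise time from bandwidth relationship:
tr = 0.35 / BW
   = 0.35 / 880359135.4
   = 3.975650231e-10 s
   = 0.3976 ns

0.3976 ns


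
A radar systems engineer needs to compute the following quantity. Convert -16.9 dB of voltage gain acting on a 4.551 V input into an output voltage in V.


Output voltage from dB gain:
V_out = V_in * 10^(gain_dB / 20)
      = 4.551 * 10^(-16.9 / 20)
      = 4.551 * 0.142889
      = 0.6503 V

0.6503 V


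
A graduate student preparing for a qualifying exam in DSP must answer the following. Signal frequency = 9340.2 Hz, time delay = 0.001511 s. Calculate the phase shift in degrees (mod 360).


Phase shift from frequency and time delay:
phi = 360 * f * t_delay
    = 360 * 9340.2 * 0.001511
    = 5080.7 degrees
    mod 360 = 40.7 degrees

40.7 degrees


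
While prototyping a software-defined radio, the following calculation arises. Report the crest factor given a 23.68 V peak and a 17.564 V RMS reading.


Crest factor is the ratio of peak to RMS:
CF = V_peak / V_rms
   = 23.68 / 17.564
   = 1.3482

1.3482


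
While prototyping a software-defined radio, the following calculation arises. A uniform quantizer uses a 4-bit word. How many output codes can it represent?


Number of quantization levels = 2^N
= 2^4
= 16

16


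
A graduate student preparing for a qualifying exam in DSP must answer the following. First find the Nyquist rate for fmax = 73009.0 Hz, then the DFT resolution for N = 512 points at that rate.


Step 1 — Nyquist sampling rate:
fs = 2 * fmax = 2 * 73009.0 = 146018.0 Hz

Step 2 — DFT bin spacing:
df = fs / N = 146018.0 / 512 = 285.1914 Hz

285.1914 Hz


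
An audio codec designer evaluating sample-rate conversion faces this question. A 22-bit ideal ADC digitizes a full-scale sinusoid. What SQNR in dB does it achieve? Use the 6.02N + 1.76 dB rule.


Theoretical SNR for a full-scale sinusoid:
SNR = 6.02 * N + 1.76
    = 6.02 * 22 + 1.76
    = 132.44 + 1.76
    = 134.2 dB

134.2 dB


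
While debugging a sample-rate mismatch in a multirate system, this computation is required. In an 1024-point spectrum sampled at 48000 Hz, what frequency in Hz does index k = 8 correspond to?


Frequency of DFT bin k:
f_k = k * fs / N
    = 8 * 48000 / 1024
    = 384000 / 1024
    = 375.0 Hz

375.0 Hz


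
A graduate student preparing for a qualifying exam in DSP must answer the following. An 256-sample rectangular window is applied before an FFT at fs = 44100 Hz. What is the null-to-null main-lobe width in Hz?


Main lobe width for a rectangular window:
Width = 2 * fs / N
      = 2 * 44100 / 256
      = 88200 / 256
      = 344.531 Hz

344.531 Hz


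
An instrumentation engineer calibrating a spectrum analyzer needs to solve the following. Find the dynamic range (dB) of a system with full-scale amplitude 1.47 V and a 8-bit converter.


Dynamic range from full-scale to LSB:
V_min = V_max / 2^bits = 1.47 / 2^8
DR = 20 * log10(V_max / V_min)
   = 20 * log10(2^8)
   = 20 * 8 * log10(2)
   = 48.16 dB

48.16 dB


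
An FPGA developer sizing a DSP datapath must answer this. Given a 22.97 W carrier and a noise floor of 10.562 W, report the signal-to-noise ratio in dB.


SNR in decibels:
SNR = 10 * log10(Ps / Pn)
    = 10 * log10(22.97 / 10.562)
    = 10 * log10(2.1748)
    = 10 * 0.3374
    = 3.37 dB

3.37 dB


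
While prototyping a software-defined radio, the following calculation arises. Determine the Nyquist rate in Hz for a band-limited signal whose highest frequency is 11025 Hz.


The Nyquist rate is twice the maximum frequency component.
fs_min = 2 * fmax
      = 2 * 11025
      = 22050 Hz

22050


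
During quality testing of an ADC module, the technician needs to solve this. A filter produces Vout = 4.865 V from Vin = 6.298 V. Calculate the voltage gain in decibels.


Voltage gain in dB:
G = 20 * log10(Vout / Vin)
  = 20 * log10(4.865 / 6.298)
  = 20 * log10(0.772467)
  = 20 * -0.11212
  = -2.24 dB

-2.24 dB


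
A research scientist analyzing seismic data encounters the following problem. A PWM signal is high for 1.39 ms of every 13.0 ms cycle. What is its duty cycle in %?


Duty cycle as a percentage:
DC = (t_on / T) * 100
   = (1.39 / 13.0) * 100
   = 0.106923 * 100
   = 10.69 %

10.69 %


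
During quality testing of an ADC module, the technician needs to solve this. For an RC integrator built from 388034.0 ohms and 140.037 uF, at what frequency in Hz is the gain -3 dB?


Cutoff frequency of a first-order RC filter:
fc = 1 / (2 * pi * R * C)
C = 140.037 uF = 0.000140037 F
fc = 1 / (2 * pi * 388034.0 * 0.000140037)
   = 1 / 341.42274316057
   = 0.002929 Hz

0.002929 Hz


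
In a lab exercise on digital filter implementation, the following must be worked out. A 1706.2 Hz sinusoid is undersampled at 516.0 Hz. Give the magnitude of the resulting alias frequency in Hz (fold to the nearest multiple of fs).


Compute the nearest integer multiple of fs to the signal:
n = round(1706.2 / 516.0) = 3
f_alias = |1706.2 - 3 * 516.0|
        = |1706.2 - 1548.0|
        = 158.2 Hz

158.2


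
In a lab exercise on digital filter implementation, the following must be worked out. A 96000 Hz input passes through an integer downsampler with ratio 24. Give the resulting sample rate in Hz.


Decimation reduces the sample rate:
fs_out = fs_in / M
       = 96000 / 24
       = 4000.0 Hz

4000.0 Hz


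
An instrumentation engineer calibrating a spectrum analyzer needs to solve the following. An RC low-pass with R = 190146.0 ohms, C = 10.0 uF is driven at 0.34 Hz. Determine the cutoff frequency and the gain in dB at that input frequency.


Step 1 — cutoff frequency:
fc = 1 / (2*pi*R*C)
C = 10.0 uF = 1e-05 F
fc = 1 / (2*pi*190146.0*1e-05)
   = 0.0837014 Hz

Step 2 — magnitude at f = 0.34 Hz:
|H(f)| = 1 / sqrt(1 + (f/fc)^2)
f/fc = 0.34 / 0.0837014 = 4.062059
|H| = 1 / sqrt(1 + 16.500323) = 0.2390435
|H|_dB = 20*log10(0.2390435) = -12.43 dB

fc = 0.0837014 Hz; |H(0.34 Hz)| = -12.43 dB


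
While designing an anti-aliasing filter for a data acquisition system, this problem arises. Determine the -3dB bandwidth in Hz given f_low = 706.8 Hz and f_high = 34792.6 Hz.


Bandwidth is the difference of -3dB frequencies:
BW = f_high - f_low
   = 34792.6 - 706.8
   = 34085.8 Hz

34085.8 Hz


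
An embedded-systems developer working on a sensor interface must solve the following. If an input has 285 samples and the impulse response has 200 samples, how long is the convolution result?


Linear convolution output length:
L = N + M - 1
  = 285 + 200 - 1
  = 484 samples

484


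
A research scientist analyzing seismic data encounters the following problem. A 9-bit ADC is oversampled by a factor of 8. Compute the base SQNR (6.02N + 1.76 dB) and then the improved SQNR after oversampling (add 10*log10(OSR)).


Step 1 — baseline SQNR at Nyquist:
SQNR_base = 6.02*N + 1.76
          = 6.02*9 + 1.76
          = 55.94 dB

Step 2 — oversampling processing gain:
G = 10*log10(OSR) = 10*log10(8) = 9.03 dB

Step 3 — total:
SQNR_total = 55.94 + 9.03 = 64.97 dB

Base SQNR = 55.94 dB; oversampled SQNR = 64.97 dB


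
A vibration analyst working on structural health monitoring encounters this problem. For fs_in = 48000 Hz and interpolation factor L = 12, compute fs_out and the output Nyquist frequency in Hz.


Step 1 — output sample rate after interpolation by L:
fs_out = L * fs_in = 12 * 48000 = 576000 Hz

Step 2 — Nyquist frequency of the output stream:
f_Nyq = fs_out / 2 = 576000 / 2 = 288000.0 Hz

fs_out = 576000 Hz; f_Nyquist = 288000.0 Hz


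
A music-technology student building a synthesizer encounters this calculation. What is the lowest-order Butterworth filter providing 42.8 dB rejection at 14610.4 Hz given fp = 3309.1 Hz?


Butterworth filter order formula:
n = log10(10^(A/10) - 1) / (2 * log10(f_stop/f_pass))
10^(42.8/10) - 1 = 19053.6072
f_stop/f_pass = 14610.4 / 3309.1 = 4.4152
n = 3.3181 -> ceil = 4

4


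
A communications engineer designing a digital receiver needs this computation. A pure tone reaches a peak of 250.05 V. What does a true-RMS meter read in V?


RMS voltage for a sinusoidal waveform:
V_rms = V_peak / sqrt(2)
      = 250.05 / 1.414214
      = 176.812 V

176.812 V


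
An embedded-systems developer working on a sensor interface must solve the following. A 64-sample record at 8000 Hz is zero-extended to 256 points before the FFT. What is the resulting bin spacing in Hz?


Frequency resolution after zero-padding:
N_padded = 64 * 4 = 256
df = fs / N_padded
   = 8000 / 256
   = 31.25 Hz

31.25 Hz


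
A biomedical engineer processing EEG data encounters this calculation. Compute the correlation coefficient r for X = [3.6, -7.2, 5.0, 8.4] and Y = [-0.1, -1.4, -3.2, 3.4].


Pearson correlation coefficient (population):
r = cov(X,Y) / (std(X) * std(Y))
Mean X = 2.45, Mean Y = -0.325
Cov(X,Y) = 6.36625
Std(X) = 5.83845, Std(Y) = 2.415963
r = 0.4513

0.4513


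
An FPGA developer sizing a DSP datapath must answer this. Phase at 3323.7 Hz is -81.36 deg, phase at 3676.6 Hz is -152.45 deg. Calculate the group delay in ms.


Group delay from phase difference:
tau = -d(phi)/d(omega)
d(phi) = -71.09 deg = -1.240755 rad
d(omega) = 2*pi*(3676.6 - 3323.7) = 2217.3361 rad/s
tau = -(-1.240755) / 2217.3361
    = 0.5596 ms

0.5596 ms


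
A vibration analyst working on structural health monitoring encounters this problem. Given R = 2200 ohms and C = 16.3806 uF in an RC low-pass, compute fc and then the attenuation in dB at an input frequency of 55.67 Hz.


Step 1 — cutoff frequency:
fc = 1 / (2*pi*R*C)
C = 16.3806 uF = 1.63806e-05 F
fc = 1 / (2*pi*2200*1.63806e-05)
   = 4.41639 Hz

Step 2 — magnitude at f = 55.67 Hz:
|H(f)| = 1 / sqrt(1 + (f/fc)^2)
f/fc = 55.67 / 4.41639 = 12.605318
|H| = 1 / sqrt(1 + 158.894042) = 0.0790831
|H|_dB = 20*log10(0.0790831) = -22.04 dB

fc = 4.41639 Hz; |H(55.67 Hz)| = -22.04 dB


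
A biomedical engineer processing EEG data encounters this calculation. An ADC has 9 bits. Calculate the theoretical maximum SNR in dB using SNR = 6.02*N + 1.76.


Theoretical SNR for a full-scale sinusoid:
SNR = 6.02 * N + 1.76
    = 6.02 * 9 + 1.76
    = 54.18 + 1.76
    = 55.94 dB

55.94 dB


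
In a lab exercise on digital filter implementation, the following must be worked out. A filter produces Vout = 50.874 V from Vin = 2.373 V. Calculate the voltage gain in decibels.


Voltage gain in dB:
G = 20 * log10(Vout / Vin)
  = 20 * log10(50.874 / 2.373)
  = 20 * log10(21.438685)
  = 20 * 1.331198
  = 26.62 dB

26.62 dB


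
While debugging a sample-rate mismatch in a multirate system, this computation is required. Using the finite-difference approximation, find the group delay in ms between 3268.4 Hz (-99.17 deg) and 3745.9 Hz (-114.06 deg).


Group delay from phase difference:
tau = -d(phi)/d(omega)
d(phi) = -14.89 deg = -0.25988 rad
d(omega) = 2*pi*(3745.9 - 3268.4) = 3000.221 rad/s
tau = -(-0.25988) / 3000.221
    = 0.0866 ms

0.0866 ms


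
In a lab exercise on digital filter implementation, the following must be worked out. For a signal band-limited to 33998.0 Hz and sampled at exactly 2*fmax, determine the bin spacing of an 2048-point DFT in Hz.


Step 1 — Nyquist sampling rate:
fs = 2 * fmax = 2 * 33998.0 = 67996.0 Hz

Step 2 — DFT bin spacing:
df = fs / N = 67996.0 / 2048 = 33.2012 Hz

33.2012 Hz


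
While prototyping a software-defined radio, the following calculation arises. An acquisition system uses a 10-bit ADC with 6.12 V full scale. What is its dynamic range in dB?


Dynamic range from full-scale to LSB:
V_min = V_max / 2^bits = 6.12 / 2^10
DR = 20 * log10(V_max / V_min)
   = 20 * log10(2^10)
   = 20 * 10 * log10(2)
   = 60.21 dB

60.21 dB


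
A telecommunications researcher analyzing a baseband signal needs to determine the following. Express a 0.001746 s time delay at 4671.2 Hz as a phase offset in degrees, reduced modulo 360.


Phase shift from frequency and time delay:
phi = 360 * f * t_delay
    = 360 * 4671.2 * 0.001746
    = 2936.13 degrees
    mod 360 = 56.13 degrees

56.13 degrees


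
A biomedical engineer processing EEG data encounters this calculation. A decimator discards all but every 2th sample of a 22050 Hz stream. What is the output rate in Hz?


Decimation reduces the sample rate:
fs_out = fs_in / M
       = 22050 / 2
       = 11025.0 Hz

11025.0 Hz


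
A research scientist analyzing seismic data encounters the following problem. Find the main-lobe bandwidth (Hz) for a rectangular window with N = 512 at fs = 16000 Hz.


Main lobe width for a rectangular window:
Width = 2 * fs / N
      = 2 * 16000 / 512
      = 32000 / 512
      = 62.5 Hz

62.5 Hz


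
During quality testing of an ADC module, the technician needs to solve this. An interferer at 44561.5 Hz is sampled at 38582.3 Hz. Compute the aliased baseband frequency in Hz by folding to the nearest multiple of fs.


Compute the nearest integer multiple of fs to the signal:
n = round(44561.5 / 38582.3) = 1
f_alias = |44561.5 - 1 * 38582.3|
        = |44561.5 - 38582.3|
        = 5979.2 Hz

5979.2


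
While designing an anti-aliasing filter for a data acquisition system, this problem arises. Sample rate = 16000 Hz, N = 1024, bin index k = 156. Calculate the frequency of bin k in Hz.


Frequency of DFT bin k:
f_k = k * fs / N
    = 156 * 16000 / 1024
    = 2496000 / 1024
    = 2437.5 Hz

2437.5 Hz


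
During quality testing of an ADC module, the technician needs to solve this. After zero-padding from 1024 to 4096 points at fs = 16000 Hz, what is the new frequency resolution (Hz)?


Frequency resolution after zero-padding:
N_padded = 1024 * 4 = 4096
df = fs / N_padded
   = 16000 / 4096
   = 3.9062 Hz

3.9062 Hz


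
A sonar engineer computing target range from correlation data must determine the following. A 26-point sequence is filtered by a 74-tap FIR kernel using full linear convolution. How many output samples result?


Linear convolution output length:
L = N + M - 1
  = 26 + 74 - 1
  = 99 samples

99


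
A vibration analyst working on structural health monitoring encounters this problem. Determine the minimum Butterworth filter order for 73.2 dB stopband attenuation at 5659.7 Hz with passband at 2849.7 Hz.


Butterworth filter order formula:
n = log10(10^(A/10) - 1) / (2 * log10(f_stop/f_pass))
10^(73.2/10) - 1 = 20892960.3085
f_stop/f_pass = 5659.7 / 2849.7 = 1.9861
n = 12.2821 -> ceil = 13

13


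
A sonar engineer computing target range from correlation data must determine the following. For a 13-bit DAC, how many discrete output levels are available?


Number of quantization levels = 2^N
= 2^13
= 8192

8192


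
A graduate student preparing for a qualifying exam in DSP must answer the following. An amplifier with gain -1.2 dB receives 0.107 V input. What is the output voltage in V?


Output voltage from dB gain:
V_out = V_in * 10^(gain_dB / 20)
      = 0.107 * 10^(-1.2 / 20)
      = 0.107 * 0.870964
      = 0.0932 V

0.0932 V


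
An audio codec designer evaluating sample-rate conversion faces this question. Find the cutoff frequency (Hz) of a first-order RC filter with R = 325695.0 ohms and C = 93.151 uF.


Cutoff frequency of a first-order RC filter:
fc = 1 / (2 * pi * R * C)
C = 93.151 uF = 9.3151e-05 F
fc = 1 / (2 * pi * 325695.0 * 9.3151e-05)
   = 1 / 190.62439629966
   = 0.005246 Hz

0.005246 Hz


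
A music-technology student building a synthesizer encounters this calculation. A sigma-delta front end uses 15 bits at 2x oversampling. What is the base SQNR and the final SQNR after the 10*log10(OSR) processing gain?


Step 1 — baseline SQNR at Nyquist:
SQNR_base = 6.02*N + 1.76
          = 6.02*15 + 1.76
          = 92.06 dB

Step 2 — oversampling processing gain:
G = 10*log10(OSR) = 10*log10(2) = 3.01 dB

Step 3 — total:
SQNR_total = 92.06 + 3.01 = 95.07 dB

Base SQNR = 92.06 dB; oversampled SQNR = 95.07 dB


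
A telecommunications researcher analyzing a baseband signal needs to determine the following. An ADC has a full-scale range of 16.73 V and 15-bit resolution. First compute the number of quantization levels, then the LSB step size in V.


Step 1 — number of quantization levels:
L = 2^N = 2^15 = 32768

Step 2 — LSB step size:
delta = Vfs / L
      = 16.73 / 32768
      = 0.00051056 V

Levels = 32768; step size = 0.00051056 V


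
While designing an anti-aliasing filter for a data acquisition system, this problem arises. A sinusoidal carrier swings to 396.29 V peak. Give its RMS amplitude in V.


RMS voltage for a sinusoidal waveform:
V_rms = V_peak / sqrt(2)
      = 396.29 / 1.414214
      = 280.219 V

280.219 V


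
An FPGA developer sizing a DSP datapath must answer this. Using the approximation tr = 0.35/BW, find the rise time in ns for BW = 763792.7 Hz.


Rise time from bandwidth relationship:
tr = 0.35 / BW
   = 0.35 / 763792.7
   = 4.582395197e-07 s
   = 458.2395 ns

458.2395 ns


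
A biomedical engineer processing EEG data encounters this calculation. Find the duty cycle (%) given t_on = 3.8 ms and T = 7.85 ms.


Duty cycle as a percentage:
DC = (t_on / T) * 100
   = (3.8 / 7.85) * 100
   = 0.484076 * 100
   = 48.41 %

48.41 %


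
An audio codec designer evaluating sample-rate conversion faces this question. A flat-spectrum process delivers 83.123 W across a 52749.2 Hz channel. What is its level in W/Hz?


Power spectral density:
PSD = P / BW
    = 83.123 / 52749.2
    = 0.00157582 W/Hz

0.00157582 W/Hz


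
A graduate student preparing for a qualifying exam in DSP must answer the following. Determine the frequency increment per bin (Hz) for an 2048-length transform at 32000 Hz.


DFT frequency resolution:
df = fs / N
   = 32000 / 2048
   = 15.625 Hz

15.625 Hz


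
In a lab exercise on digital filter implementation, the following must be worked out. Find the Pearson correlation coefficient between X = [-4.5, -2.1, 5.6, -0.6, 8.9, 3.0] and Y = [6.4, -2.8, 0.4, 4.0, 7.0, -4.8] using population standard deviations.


Pearson correlation coefficient (population):
r = cov(X,Y) / (std(X) * std(Y))
Mean X = 1.7167, Mean Y = 1.7
Cov(X,Y) = 1.218333
Std(X) = 4.599064, Std(Y) = 4.465796
r = 0.0593

0.0593


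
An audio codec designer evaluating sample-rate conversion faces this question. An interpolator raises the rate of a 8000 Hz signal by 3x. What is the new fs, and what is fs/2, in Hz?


Step 1 — output sample rate after interpolation by L:
fs_out = L * fs_in = 3 * 8000 = 24000 Hz

Step 2 — Nyquist frequency of the output stream:
f_Nyq = fs_out / 2 = 24000 / 2 = 12000.0 Hz

fs_out = 24000 Hz; f_Nyquist = 12000.0 Hz


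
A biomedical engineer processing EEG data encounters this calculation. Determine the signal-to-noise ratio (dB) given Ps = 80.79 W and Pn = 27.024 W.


SNR in decibels:
SNR = 10 * log10(Ps / Pn)
    = 10 * log10(80.79 / 27.024)
    = 10 * log10(2.9896)
    = 10 * 0.4756
    = 4.76 dB

4.76 dB


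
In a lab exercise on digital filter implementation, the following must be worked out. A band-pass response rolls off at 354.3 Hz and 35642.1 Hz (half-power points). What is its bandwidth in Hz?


Bandwidth is the difference of -3dB frequencies:
BW = f_high - f_low
   = 35642.1 - 354.3
   = 35287.8 Hz

35287.8 Hz


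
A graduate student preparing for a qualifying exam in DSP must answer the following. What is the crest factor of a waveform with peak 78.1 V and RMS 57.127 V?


Crest factor is the ratio of peak to RMS:
CF = V_peak / V_rms
   = 78.1 / 57.127
   = 1.3671

1.3671


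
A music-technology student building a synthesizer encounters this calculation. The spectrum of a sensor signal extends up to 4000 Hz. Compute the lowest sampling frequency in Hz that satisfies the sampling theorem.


The Nyquist rate is twice the maximum frequency component.
fs_min = 2 * fmax
      = 2 * 4000
      = 8000 Hz

8000


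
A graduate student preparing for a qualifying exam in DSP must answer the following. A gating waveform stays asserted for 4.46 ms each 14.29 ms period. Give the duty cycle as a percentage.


Duty cycle as a percentage:
DC = (t_on / T) * 100
   = (4.46 / 14.29) * 100
   = 0.312106 * 100
   = 31.21 %

31.21 %


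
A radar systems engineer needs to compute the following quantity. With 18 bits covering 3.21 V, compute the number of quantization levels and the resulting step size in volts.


Step 1 — number of quantization levels:
L = 2^N = 2^18 = 262144

Step 2 — LSB step size:
delta = Vfs / L
      = 3.21 / 262144
      = 1.225e-05 V

Levels = 262144; step size = 1.225e-05 V


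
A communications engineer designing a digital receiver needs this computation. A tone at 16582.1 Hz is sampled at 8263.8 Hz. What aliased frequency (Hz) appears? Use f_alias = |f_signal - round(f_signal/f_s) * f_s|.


Compute the nearest integer multiple of fs to the signal:
n = round(16582.1 / 8263.8) = 2
f_alias = |16582.1 - 2 * 8263.8|
        = |16582.1 - 16527.6|
        = 54.5 Hz

54.5


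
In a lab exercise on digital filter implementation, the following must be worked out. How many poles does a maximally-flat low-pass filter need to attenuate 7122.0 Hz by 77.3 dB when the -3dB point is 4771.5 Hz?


Butterworth filter order formula:
n = log10(10^(A/10) - 1) / (2 * log10(f_stop/f_pass))
10^(77.3/10) - 1 = 53703178.637
f_stop/f_pass = 7122.0 / 4771.5 = 1.4926
n = 22.2194 -> ceil = 23

23


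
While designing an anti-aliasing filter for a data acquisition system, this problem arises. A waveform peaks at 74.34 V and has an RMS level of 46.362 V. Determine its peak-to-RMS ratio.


Crest factor is the ratio of peak to RMS:
CF = V_peak / V_rms
   = 74.34 / 46.362
   = 1.6035

1.6035


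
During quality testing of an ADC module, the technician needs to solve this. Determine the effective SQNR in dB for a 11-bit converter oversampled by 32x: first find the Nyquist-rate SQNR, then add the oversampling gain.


Step 1 — baseline SQNR at Nyquist:
SQNR_base = 6.02*N + 1.76
          = 6.02*11 + 1.76
          = 67.98 dB

Step 2 — oversampling processing gain:
G = 10*log10(OSR) = 10*log10(32) = 15.05 dB

Step 3 — total:
SQNR_total = 67.98 + 15.05 = 83.03 dB

Base SQNR = 67.98 dB; oversampled SQNR = 83.03 dB


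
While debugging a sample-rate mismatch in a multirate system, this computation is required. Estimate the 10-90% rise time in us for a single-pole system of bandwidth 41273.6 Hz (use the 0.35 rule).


Rise time from bandwidth relationship:
tr = 0.35 / BW
   = 0.35 / 41273.6
   = 8.479996899e-06 s
   = 8.48 us

8.48 us


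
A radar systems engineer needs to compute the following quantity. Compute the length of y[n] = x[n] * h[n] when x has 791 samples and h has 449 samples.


Linear convolution output length:
L = N + M - 1
  = 791 + 449 - 1
  = 1239 samples

1239


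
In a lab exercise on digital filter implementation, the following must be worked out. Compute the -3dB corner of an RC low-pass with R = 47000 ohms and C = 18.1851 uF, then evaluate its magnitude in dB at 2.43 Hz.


Step 1 — cutoff frequency:
fc = 1 / (2*pi*R*C)
C = 18.1851 uF = 1.81851e-05 F
fc = 1 / (2*pi*47000*1.81851e-05)
   = 0.186212 Hz

Step 2 — magnitude at f = 2.43 Hz:
|H(f)| = 1 / sqrt(1 + (f/fc)^2)
f/fc = 2.43 / 0.186212 = 13.049642
|H| = 1 / sqrt(1 + 170.293156) = 0.0764064
|H|_dB = 20*log10(0.0764064) = -22.34 dB

fc = 0.186212 Hz; |H(2.43 Hz)| = -22.34 dB


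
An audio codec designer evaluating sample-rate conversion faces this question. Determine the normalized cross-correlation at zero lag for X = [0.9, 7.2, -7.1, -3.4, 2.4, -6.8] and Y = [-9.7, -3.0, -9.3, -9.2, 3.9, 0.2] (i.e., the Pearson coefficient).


Pearson correlation coefficient (population):
r = cov(X,Y) / (std(X) * std(Y))
Mean X = -1.1333, Mean Y = -4.5167
Cov(X,Y) = 7.377778
Std(X) = 5.146412, Std(Y) = 5.27681
r = 0.2717

0.2717


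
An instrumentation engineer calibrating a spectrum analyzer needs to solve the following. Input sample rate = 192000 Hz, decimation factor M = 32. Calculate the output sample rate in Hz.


Decimation reduces the sample rate:
fs_out = fs_in / M
       = 192000 / 32
       = 6000.0 Hz

6000.0 Hz


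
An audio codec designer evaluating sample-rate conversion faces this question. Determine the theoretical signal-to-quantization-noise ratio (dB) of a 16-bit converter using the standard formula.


Theoretical SNR for a full-scale sinusoid:
SNR = 6.02 * N + 1.76
    = 6.02 * 16 + 1.76
    = 96.32 + 1.76
    = 98.08 dB

98.08 dB


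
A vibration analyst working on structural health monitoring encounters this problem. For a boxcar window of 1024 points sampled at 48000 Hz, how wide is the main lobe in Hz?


Main lobe width for a rectangular window:
Width = 2 * fs / N
      = 2 * 48000 / 1024
      = 96000 / 1024
      = 93.75 Hz

93.75 Hz


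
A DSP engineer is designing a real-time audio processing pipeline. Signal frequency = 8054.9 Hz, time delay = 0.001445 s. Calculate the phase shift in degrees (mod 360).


Phase shift from frequency and time delay:
phi = 360 * f * t_delay
    = 360 * 8054.9 * 0.001445
    = 4190.16 degrees
    mod 360 = 230.16 degrees

230.16 degrees


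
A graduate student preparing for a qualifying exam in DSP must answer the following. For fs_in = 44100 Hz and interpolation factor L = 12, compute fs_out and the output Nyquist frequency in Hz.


Step 1 — output sample rate after interpolation by L:
fs_out = L * fs_in = 12 * 44100 = 529200 Hz

Step 2 — Nyquist frequency of the output stream:
f_Nyq = fs_out / 2 = 529200 / 2 = 264600.0 Hz

fs_out = 529200 Hz; f_Nyquist = 264600.0 Hz


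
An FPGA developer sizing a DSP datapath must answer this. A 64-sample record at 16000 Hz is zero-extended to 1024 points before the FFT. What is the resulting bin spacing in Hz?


Frequency resolution after zero-padding:
N_padded = 64 * 16 = 1024
df = fs / N_padded
   = 16000 / 1024
   = 15.625 Hz

15.625 Hz


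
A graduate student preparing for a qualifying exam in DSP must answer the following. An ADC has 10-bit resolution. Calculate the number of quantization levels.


Number of quantization levels = 2^N
= 2^10
= 1024

1024


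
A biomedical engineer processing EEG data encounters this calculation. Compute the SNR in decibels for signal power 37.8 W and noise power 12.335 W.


SNR in decibels:
SNR = 10 * log10(Ps / Pn)
    = 10 * log10(37.8 / 12.335)
    = 10 * log10(3.0645)
    = 10 * 0.4864
    = 4.86 dB

4.86 dB
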